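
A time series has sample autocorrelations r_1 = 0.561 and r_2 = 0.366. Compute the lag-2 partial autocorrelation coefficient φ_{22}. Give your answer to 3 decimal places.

0.075

φ_{22} = (r_2 − r_1²) / (1 − r_1²)
r_1² = (0.561)² = 0.314721
Numerator = 0.366 − 0.3147 = 0.0513; denominator = 1 − 0.3147 = 0.6853
φ_{22} = 0.0513 / 0.6853 = 0.075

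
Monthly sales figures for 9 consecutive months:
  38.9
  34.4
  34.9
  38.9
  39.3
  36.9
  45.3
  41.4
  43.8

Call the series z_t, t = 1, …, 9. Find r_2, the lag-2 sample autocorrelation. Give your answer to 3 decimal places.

Mean z̄ = (38.9 + 34.4 + 34.9 + 38.9 + 39.3 + 36.9 + 45.3 + 41.4 + 43.8)/9 = 39.3111
Σ(z_t−z̄)(z_{t+2}−z̄) = (1.8135) + (2.0190) + (0.0490) + (0.9912) + (-0.0665) + (-5.0365) + (26.8835) = 26.6531
Denominator Σ(z_t−z̄)² = 110.1089
r_2 = 26.6531 / 110.1089 = 0.242

0.242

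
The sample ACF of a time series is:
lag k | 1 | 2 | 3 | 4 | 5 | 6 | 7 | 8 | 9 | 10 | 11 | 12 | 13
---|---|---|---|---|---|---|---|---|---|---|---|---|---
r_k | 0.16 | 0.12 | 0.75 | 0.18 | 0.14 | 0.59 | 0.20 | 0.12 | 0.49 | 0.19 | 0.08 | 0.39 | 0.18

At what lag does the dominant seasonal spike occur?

The largest autocorrelation is r_3 = 0.75, with weaker echoes at lags 6 (0.59), 9 (0.49) and 12 (0.39); the remaining lags stay at or below 0.20.
The dominant spike at lag 3 indicates a seasonal period of 3.

3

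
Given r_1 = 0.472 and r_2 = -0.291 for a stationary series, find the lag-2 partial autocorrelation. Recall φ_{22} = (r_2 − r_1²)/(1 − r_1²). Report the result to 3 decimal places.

φ_{22} = (r_2 − r_1²) / (1 − r_1²)
r_1² = (0.472)² = 0.222784
Numerator = -0.291 − 0.2228 = -0.5138; denominator = 1 − 0.2228 = 0.7772
φ_{22} = -0.5138 / 0.7772 = -0.661

-0.661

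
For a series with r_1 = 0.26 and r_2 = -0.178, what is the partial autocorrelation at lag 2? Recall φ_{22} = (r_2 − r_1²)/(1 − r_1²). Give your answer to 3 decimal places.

φ_{22} = (r_2 − r_1²) / (1 − r_1²)
r_1² = (0.26)² = 0.0676
Numerator = -0.178 − 0.0676 = -0.2456; denominator = 1 − 0.0676 = 0.9324
φ_{22} = -0.2456 / 0.9324 = -0.263

-0.263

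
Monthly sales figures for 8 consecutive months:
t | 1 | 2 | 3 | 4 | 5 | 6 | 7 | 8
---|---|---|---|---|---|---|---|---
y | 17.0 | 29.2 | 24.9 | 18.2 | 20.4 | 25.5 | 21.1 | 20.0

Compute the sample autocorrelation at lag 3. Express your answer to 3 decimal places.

Mean ȳ = (17.0 + 29.2 + 24.9 + 18.2 + 20.4 + 25.5 + 21.1 + 20.0)/8 = 22.0375
Deviations from mean: -5.0375, 7.1625, 2.8625, -3.8375, -1.6375, 3.4625, -0.9375, -2.0375
Numerator Σ_{t=1}^{5}(y_t−ȳ)(y_{t+3}−ȳ) = 24.4483
Denominator Σ(y_t−ȳ)² = 119.2988
r_3 = 24.4483 / 119.2988 = 0.205

0.205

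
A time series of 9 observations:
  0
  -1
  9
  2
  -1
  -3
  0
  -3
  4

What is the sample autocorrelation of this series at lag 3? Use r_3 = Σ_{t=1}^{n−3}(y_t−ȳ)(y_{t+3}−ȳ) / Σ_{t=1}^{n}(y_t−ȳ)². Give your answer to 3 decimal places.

-0.305

Mean ȳ = (0 − 1 + 9 + 2 − 1 − 3 + 0 − 3 + 4)/9 = 0.7778
Numerator Σ_{t=1}^{6}(y_t−ȳ)(y_{t+3}−ȳ) = -35.2593
Denominator Σ(y_t−ȳ)² = 115.5556
r_3 = -35.2593 / 115.5556 = -0.305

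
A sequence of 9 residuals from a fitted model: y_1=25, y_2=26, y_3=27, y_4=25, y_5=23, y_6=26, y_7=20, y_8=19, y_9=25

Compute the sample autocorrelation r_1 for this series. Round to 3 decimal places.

0.242

Mean ȳ = (25 + 26 + 27 + 25 + 23 + 26 + 20 + 19 + 25)/9 = 24.0000
Numerator Σ_{t=1}^{8}(y_t−ȳ)(y_{t+1}−ȳ) = 15.0000
Denominator Σ(y_t−ȳ)² = 62.0000
r_1 = 15.0000 / 62.0000 = 0.242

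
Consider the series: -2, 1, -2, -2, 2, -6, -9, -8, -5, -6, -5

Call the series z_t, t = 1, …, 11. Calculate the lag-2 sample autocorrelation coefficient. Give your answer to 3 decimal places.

Mean z̄ = (-2 + 1 − 2 − 2 + 2 − 6 − 9 − 8 − 5 − 6 − 5)/11 = -3.8182
Numerator Σ_{t=1}^{9}(z_t−z̄)(z_{t+2}−z̄) = 14.2975
Denominator Σ(z_t−z̄)² = 123.6364
r_2 = 14.2975 / 123.6364 = 0.116

0.116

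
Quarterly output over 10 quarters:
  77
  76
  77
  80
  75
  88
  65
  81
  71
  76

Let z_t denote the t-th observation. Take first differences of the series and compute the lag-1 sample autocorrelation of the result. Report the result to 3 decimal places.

First differences Δz: -1, 1, 3, -5, 13, -23, 16, -10, 5
Mean of differences = -0.1111
Numerator Σ(Δz_t−Δz̄)(Δz_{t+1}−Δz̄) = -955.5679
Denominator Σ(Δz_t−Δz̄)² = 1114.8889
r_1(Δz) = -955.5679 / 1114.8889 = -0.857

-0.857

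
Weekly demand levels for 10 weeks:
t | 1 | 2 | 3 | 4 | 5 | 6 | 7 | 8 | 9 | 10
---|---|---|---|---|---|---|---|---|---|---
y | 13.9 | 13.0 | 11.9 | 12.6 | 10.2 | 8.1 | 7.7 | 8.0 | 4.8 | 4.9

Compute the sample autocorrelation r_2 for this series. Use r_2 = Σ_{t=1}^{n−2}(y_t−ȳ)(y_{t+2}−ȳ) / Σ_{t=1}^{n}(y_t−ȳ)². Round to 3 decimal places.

Mean ȳ = (13.9 + 13.0 + 11.9 + 12.6 + 10.2 + 8.1 + 7.7 + 8.0 + 4.8 + 4.9)/10 = 9.5100
Numerator Σ_{t=1}^{8}(y_t−ȳ)(y_{t+2}−ȳ) = 34.9348
Denominator Σ(y_t−ȳ)² = 98.1690
r_2 = 34.9348 / 98.1690 = 0.356

0.356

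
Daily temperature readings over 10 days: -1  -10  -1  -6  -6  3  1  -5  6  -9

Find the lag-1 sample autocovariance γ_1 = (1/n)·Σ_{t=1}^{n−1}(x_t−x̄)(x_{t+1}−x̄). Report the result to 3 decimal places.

Mean x̄ = (-1 − 10 − 1 − 6 − 6 + 3 + 1 − 5 + 6 − 9)/10 = -2.8000
Σ_{t=1}^{9}(x_t−x̄)(x_{t+1}−x̄) = -100.2400
γ_1 = -100.2400 / 10 = -10.024

-10.024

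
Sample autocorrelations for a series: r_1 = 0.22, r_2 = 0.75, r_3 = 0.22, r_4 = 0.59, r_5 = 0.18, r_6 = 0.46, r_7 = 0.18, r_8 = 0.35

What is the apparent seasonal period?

The largest autocorrelation is r_2 = 0.75, with weaker echoes at lags 4 (0.59), 6 (0.46) and 8 (0.35); the remaining lags stay at or below 0.22.
The dominant spike at lag 2 indicates a seasonal period of 2.

2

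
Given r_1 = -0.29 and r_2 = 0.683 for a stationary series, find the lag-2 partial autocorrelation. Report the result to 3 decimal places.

φ_{22} = (r_2 − r_1²) / (1 − r_1²)
r_1² = (-0.29)² = 0.0841
Numerator = 0.683 − 0.0841 = 0.5989; denominator = 1 − 0.0841 = 0.9159
φ_{22} = 0.5989 / 0.9159 = 0.654

0.654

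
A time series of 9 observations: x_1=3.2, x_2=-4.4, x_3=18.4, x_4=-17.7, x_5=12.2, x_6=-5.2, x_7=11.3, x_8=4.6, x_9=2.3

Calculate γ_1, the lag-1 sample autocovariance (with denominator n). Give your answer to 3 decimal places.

Mean x̄ = (3.2 − 4.4 + 18.4 − 17.7 + 12.2 − 5.2 + 11.3 + 4.6 + 2.3)/9 = 2.7444
Σ_{t=1}^{8}(x_t−x̄)(x_{t+1}−x̄) = -756.5253
γ_1 = -756.5253 / 9 = -84.058

-84.058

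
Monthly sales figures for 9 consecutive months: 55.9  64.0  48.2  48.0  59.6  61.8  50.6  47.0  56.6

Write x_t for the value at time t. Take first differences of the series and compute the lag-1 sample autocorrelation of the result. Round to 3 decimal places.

-0.174

First differences Δx: 8.1, -15.8, -0.2, 11.6, 2.2, -11.2, -3.6, 9.6
Mean of differences = 0.0875
Numerator Σ(Δx_t−Δx̄)(Δx_{t+1}−Δx̄) = -119.0202
Denominator Σ(Δx_t−Δx̄)² = 685.1888
r_1(Δx) = -119.0202 / 685.1888 = -0.174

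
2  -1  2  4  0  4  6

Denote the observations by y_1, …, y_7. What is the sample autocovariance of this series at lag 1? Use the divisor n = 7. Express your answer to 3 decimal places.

Mean ȳ = (2 − 1 + 2 + 4 + 0 + 4 + 6)/7 = 2.4286
Deviations: -0.4286, -3.4286, -0.4286, 1.5714, -2.4286, 1.5714, 3.5714
Σ_{t=1}^{6}(y_t−ȳ)(y_{t+1}−ȳ) = 0.2449
γ_1 = 0.2449 / 7 = 0.035

0.035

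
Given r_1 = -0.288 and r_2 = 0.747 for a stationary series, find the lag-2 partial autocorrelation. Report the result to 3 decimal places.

0.724

φ_{22} = (r_2 − r_1²) / (1 − r_1²)
r_1² = (-0.288)² = 0.082944
Numerator = 0.747 − 0.0829 = 0.6641; denominator = 1 − 0.0829 = 0.9171
φ_{22} = 0.6641 / 0.9171 = 0.724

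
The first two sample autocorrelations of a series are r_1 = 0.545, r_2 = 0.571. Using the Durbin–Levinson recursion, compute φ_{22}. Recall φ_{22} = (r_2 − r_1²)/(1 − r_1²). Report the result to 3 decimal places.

0.390

φ_{22} = (r_2 − r_1²) / (1 − r_1²)
r_1² = (0.545)² = 0.297025
Numerator = 0.571 − 0.2970 = 0.2740; denominator = 1 − 0.2970 = 0.7030
φ_{22} = 0.2740 / 0.7030 = 0.390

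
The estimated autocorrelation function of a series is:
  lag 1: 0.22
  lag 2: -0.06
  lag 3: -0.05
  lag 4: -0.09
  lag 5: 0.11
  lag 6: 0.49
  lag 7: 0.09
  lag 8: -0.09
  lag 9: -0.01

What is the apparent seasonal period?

The largest autocorrelation is r_6 = 0.49; the remaining lags stay at or below 0.22.
The dominant spike at lag 6 indicates a seasonal period of 6.

6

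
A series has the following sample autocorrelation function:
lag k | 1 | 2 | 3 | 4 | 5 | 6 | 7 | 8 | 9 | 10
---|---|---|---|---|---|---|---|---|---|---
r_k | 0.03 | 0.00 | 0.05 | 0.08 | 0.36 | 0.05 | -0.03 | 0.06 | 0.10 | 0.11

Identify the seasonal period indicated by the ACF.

The largest autocorrelation is r_5 = 0.36; the remaining lags stay at or below 0.11.
The dominant spike at lag 5 indicates a seasonal period of 5.

5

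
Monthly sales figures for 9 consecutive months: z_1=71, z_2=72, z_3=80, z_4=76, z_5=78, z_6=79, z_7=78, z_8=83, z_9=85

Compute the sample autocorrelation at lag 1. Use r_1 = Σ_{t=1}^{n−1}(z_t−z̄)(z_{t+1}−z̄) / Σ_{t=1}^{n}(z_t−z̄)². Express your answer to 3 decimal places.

0.363

Mean z̄ = (71 + 72 + 80 + 76 + 78 + 79 + 78 + 83 + 85)/9 = 78.0000
Numerator Σ_{t=1}^{8}(z_t−z̄)(z_{t+1}−z̄) = 61.0000
Denominator Σ(z_t−z̄)² = 168.0000
r_1 = 61.0000 / 168.0000 = 0.363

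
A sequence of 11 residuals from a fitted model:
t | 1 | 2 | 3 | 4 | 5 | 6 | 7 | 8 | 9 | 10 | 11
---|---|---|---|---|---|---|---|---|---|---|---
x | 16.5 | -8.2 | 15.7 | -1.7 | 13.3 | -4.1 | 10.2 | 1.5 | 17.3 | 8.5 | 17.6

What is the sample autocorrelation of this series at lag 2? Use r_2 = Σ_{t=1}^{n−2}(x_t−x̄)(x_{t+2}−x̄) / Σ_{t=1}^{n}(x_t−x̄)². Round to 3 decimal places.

0.650

Mean x̄ = (16.5 − 8.2 + 15.7 − 1.7 + 13.3 − 4.1 + 10.2 + 1.5 + 17.3 + 8.5 + 17.6)/11 = 7.8727
Numerator Σ_{t=1}^{9}(x_t−x̄)(x_{t+2}−x̄) = 577.0540
Denominator Σ(x_t−x̄)² = 888.3818
r_2 = 577.0540 / 888.3818 = 0.650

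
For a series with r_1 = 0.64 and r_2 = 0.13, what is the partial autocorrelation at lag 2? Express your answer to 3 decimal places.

φ_{22} = (r_2 − r_1²) / (1 − r_1²)
r_1² = (0.64)² = 0.4096
Numerator = 0.13 − 0.4096 = -0.2796; denominator = 1 − 0.4096 = 0.5904
φ_{22} = -0.2796 / 0.5904 = -0.474

-0.474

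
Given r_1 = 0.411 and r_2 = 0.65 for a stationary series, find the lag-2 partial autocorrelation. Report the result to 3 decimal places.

φ_{22} = (r_2 − r_1²) / (1 − r_1²)
r_1² = (0.411)² = 0.168921
Numerator = 0.65 − 0.1689 = 0.4811; denominator = 1 − 0.1689 = 0.8311
φ_{22} = 0.4811 / 0.8311 = 0.579

0.579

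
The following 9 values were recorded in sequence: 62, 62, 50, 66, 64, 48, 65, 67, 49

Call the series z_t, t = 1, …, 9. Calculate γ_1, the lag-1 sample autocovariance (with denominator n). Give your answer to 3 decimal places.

-22.339

Mean z̄ = (62 + 62 + 50 + 66 + 64 + 48 + 65 + 67 + 49)/9 = 59.2222
Σ_{t=1}^{8}(z_t−z̄)(z_{t+1}−z̄) = -201.0494
γ_1 = -201.0494 / 9 = -22.339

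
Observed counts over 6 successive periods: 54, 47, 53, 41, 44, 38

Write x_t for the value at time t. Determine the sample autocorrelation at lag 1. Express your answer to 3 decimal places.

Mean x̄ = (54 + 47 + 53 + 41 + 44 + 38)/6 = 46.1667
Deviations from mean: 7.8333, 0.8333, 6.8333, -5.1667, -2.1667, -8.1667
Σ(x_t−x̄)(x_{t+1}−x̄) = (6.5278) + (5.6944) + (-35.3056) + (11.1944) + (17.6944) = 5.8056
Denominator Σ(x_t−x̄)² = 206.8333
r_1 = 5.8056 / 206.8333 = 0.028

0.028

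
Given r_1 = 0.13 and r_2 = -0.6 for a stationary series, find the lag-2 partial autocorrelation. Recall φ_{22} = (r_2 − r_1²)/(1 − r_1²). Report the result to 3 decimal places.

-0.628

φ_{22} = (r_2 − r_1²) / (1 − r_1²)
r_1² = (0.13)² = 0.0169
Numerator = -0.6 − 0.0169 = -0.6169; denominator = 1 − 0.0169 = 0.9831
φ_{22} = -0.6169 / 0.9831 = -0.628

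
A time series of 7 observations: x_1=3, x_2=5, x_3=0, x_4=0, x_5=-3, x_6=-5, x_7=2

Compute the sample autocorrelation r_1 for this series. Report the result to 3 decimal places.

0.291

Mean x̄ = (3 + 5 + 0 + 0 − 3 − 5 + 2)/7 = 0.2857
Deviations from mean: 2.7143, 4.7143, -0.2857, -0.2857, -3.2857, -5.2857, 1.7143
Σ(x_t−x̄)(x_{t+1}−x̄) = (12.7959) + (-1.3469) + (0.0816) + (0.9388) + (17.3673) + (-9.0612) = 20.7755
Denominator Σ(x_t−x̄)² = 71.4286
r_1 = 20.7755 / 71.4286 = 0.291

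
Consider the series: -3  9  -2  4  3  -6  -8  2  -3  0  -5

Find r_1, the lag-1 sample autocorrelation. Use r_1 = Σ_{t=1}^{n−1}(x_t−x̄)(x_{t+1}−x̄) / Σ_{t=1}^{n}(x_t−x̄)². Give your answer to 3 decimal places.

-0.138

Mean x̄ = (-3 + 9 − 2 + 4 + 3 − 6 − 8 + 2 − 3 + 0 − 5)/11 = -0.8182
Numerator Σ_{t=1}^{10}(x_t−x̄)(x_{t+1}−x̄) = -34.4876
Denominator Σ(x_t−x̄)² = 249.6364
r_1 = -34.4876 / 249.6364 = -0.138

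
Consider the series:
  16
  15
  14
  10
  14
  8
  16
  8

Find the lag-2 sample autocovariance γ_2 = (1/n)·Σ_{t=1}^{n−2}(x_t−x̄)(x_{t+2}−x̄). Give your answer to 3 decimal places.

Mean x̄ = (16 + 15 + 14 + 10 + 14 + 8 + 16 + 8)/8 = 12.6250
Deviations: 3.3750, 2.3750, 1.3750, -2.6250, 1.3750, -4.6250, 3.3750, -4.6250
Σ_{t=1}^{6}(x_t−x̄)(x_{t+2}−x̄) = 38.4688
γ_2 = 38.4688 / 8 = 4.809

4.809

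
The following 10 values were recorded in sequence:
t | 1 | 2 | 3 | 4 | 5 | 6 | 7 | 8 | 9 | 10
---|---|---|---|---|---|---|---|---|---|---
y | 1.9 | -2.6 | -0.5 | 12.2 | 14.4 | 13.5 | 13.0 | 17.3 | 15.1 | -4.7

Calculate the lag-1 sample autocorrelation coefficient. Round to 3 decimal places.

Mean ȳ = (1.9 − 2.6 − 0.5 + 12.2 + 14.4 + 13.5 + 13.0 + 17.3 + 15.1 − 4.7)/10 = 7.9600
Numerator Σ_{t=1}^{9}(y_t−ȳ)(y_{t+1}−ȳ) = 231.7344
Denominator Σ(y_t−ȳ)² = 633.8440
r_1 = 231.7344 / 633.8440 = 0.366

0.366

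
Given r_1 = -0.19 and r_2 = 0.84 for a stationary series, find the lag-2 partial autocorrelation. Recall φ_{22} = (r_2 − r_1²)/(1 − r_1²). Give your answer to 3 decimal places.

φ_{22} = (r_2 − r_1²) / (1 − r_1²)
r_1² = (-0.19)² = 0.0361
Numerator = 0.84 − 0.0361 = 0.8039; denominator = 1 − 0.0361 = 0.9639
φ_{22} = 0.8039 / 0.9639 = 0.834

0.834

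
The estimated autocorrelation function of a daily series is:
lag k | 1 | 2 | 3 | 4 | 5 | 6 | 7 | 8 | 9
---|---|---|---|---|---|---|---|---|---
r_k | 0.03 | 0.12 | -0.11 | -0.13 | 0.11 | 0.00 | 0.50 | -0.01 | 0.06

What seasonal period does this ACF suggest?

The largest autocorrelation is r_7 = 0.50; the remaining lags stay at or below 0.12.
The dominant spike at lag 7 indicates a seasonal period of 7.

7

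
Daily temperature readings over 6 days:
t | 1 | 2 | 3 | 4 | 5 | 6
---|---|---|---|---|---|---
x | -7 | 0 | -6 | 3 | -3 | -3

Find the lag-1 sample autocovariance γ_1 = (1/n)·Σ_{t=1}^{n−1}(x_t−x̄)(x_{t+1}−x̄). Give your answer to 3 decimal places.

Mean x̄ = (-7 + 0 − 6 + 3 − 3 − 3)/6 = -2.6667
Deviations: -4.3333, 2.6667, -3.3333, 5.6667, -0.3333, -0.3333
Σ_{t=1}^{5}(x_t−x̄)(x_{t+1}−x̄) = -41.1111
γ_1 = -41.1111 / 6 = -6.852

-6.852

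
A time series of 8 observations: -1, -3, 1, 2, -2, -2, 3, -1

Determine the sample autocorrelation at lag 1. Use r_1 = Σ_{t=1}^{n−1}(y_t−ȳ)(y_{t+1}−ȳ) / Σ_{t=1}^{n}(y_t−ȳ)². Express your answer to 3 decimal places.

Mean ȳ = (-1 − 3 + 1 + 2 − 2 − 2 + 3 − 1)/8 = -0.3750
Deviations from mean: -0.6250, -2.6250, 1.3750, 2.3750, -1.6250, -1.6250, 3.3750, -0.6250
Numerator Σ_{t=1}^{7}(y_t−ȳ)(y_{t+1}−ȳ) = -7.5156
Denominator Σ(y_t−ȳ)² = 31.8750
r_1 = -7.5156 / 31.8750 = -0.236

-0.236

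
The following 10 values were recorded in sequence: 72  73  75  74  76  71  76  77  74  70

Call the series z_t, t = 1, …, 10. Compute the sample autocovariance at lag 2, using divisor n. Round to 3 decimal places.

Mean z̄ = (72 + 73 + 75 + 74 + 76 + 71 + 76 + 77 + 74 + 70)/10 = 73.8000
Σ_{t=1}^{8}(z_t−z̄)(z_{t+2}−z̄) = -16.0800
γ_2 = -16.0800 / 10 = -1.608

-1.608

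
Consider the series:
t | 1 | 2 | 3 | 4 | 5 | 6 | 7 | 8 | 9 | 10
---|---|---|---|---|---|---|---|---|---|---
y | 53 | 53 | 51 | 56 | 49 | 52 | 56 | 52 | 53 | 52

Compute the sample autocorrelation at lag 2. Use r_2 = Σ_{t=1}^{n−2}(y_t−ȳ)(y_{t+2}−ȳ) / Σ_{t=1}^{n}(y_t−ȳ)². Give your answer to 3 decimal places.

-0.144

Mean ȳ = (53 + 53 + 51 + 56 + 49 + 52 + 56 + 52 + 53 + 52)/10 = 52.7000
Numerator Σ_{t=1}^{8}(y_t−ȳ)(y_{t+2}−ȳ) = -5.7800
Denominator Σ(y_t−ȳ)² = 40.1000
r_2 = -5.7800 / 40.1000 = -0.144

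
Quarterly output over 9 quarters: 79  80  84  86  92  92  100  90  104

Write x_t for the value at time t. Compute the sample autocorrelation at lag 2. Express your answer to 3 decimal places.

0.429

Mean x̄ = (79 + 80 + 84 + 86 + 92 + 92 + 100 + 90 + 104)/9 = 89.6667
Σ(x_t−x̄)(x_{t+2}−x̄) = (60.4444) + (35.4444) + (-13.2222) + (-8.5556) + (24.1111) + (0.7778) + (148.1111) = 247.1111
Denominator Σ(x_t−x̄)² = 576.0000
r_2 = 247.1111 / 576.0000 = 0.429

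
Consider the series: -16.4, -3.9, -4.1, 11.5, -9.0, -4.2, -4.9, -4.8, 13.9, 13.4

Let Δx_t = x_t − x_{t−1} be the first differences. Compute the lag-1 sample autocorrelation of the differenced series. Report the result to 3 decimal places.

-0.461

First differences Δx: 12.5, -0.2, 15.6, -20.5, 4.8, -0.7, 0.1, 18.7, -0.5
Mean of differences = 3.3111
Numerator Σ(Δx_t−Δx̄)(Δx_{t+1}−Δx̄) = -504.6312
Denominator Σ(Δx_t−Δx̄)² = 1094.7089
r_1(Δx) = -504.6312 / 1094.7089 = -0.461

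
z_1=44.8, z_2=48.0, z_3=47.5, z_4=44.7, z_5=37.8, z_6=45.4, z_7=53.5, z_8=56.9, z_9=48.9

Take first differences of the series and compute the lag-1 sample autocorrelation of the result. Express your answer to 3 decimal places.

0.090

First differences Δz: 3.2, -0.5, -2.8, -6.9, 7.6, 8.1, 3.4, -8.0
Mean of differences = 0.5125
Numerator Σ(Δz_t−Δz̄)(Δz_{t+1}−Δz̄) = 23.7561
Denominator Σ(Δz_t−Δz̄)² = 262.7688
r_1(Δz) = 23.7561 / 262.7688 = 0.090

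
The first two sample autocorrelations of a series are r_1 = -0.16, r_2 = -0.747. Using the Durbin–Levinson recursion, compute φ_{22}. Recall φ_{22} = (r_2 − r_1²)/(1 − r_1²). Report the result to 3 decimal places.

φ_{22} = (r_2 − r_1²) / (1 − r_1²)
r_1² = (-0.16)² = 0.0256
Numerator = -0.747 − 0.0256 = -0.7726; denominator = 1 − 0.0256 = 0.9744
φ_{22} = -0.7726 / 0.9744 = -0.793

-0.793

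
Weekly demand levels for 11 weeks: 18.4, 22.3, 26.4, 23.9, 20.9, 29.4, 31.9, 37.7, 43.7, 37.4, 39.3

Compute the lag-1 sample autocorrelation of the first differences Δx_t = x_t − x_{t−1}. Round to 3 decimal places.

-0.141

First differences Δx: 3.9, 4.1, -2.5, -3.0, 8.5, 2.5, 5.8, 6.0, -6.3, 1.9
Mean of differences = 2.0900
Numerator Σ(Δx_t−Δx̄)(Δx_{t+1}−Δx̄) = -27.4071
Denominator Σ(Δx_t−Δx̄)² = 195.0290
r_1(Δx) = -27.4071 / 195.0290 = -0.141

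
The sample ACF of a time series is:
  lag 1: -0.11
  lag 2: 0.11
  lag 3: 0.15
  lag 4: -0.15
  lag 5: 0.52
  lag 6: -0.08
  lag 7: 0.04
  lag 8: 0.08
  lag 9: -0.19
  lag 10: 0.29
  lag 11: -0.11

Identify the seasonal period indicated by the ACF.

5

The largest autocorrelation is r_5 = 0.52, with a weaker echo at lag 10 (0.29); the remaining lags stay at or below 0.15.
The dominant spike at lag 5 indicates a seasonal period of 5.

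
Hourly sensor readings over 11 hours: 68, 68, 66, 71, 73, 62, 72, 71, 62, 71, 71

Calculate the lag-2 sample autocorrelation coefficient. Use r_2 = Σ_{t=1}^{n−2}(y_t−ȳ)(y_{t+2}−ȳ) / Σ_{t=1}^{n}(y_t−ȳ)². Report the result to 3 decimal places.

-0.407

Mean ȳ = (68 + 68 + 66 + 71 + 73 + 62 + 72 + 71 + 62 + 71 + 71)/11 = 68.6364
Numerator Σ_{t=1}^{9}(y_t−ȳ)(y_{t+2}−ȳ) = -60.4463
Denominator Σ(y_t−ȳ)² = 148.5455
r_2 = -60.4463 / 148.5455 = -0.407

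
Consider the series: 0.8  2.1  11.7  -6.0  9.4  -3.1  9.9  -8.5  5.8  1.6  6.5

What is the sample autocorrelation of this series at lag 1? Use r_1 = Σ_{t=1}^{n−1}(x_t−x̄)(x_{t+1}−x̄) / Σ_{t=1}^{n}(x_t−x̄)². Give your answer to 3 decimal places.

-0.780

Mean x̄ = (0.8 + 2.1 + 11.7 − 6.0 + 9.4 − 3.1 + 9.9 − 8.5 + 5.8 + 1.6 + 6.5)/11 = 2.7455
Numerator Σ_{t=1}^{10}(x_t−x̄)(x_{t+1}−x̄) = -344.3584
Denominator Σ(x_t−x̄)² = 441.7073
r_1 = -344.3584 / 441.7073 = -0.780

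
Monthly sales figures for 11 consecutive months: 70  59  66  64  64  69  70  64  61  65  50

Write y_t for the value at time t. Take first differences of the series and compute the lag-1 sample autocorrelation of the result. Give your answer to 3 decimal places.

First differences Δy: -11, 7, -2, 0, 5, 1, -6, -3, 4, -15
Mean of differences = -2.0000
Numerator Σ(Δy_t−Δȳ)(Δy_{t+1}−Δȳ) = -138.0000
Denominator Σ(Δy_t−Δȳ)² = 446.0000
r_1(Δy) = -138.0000 / 446.0000 = -0.309

-0.309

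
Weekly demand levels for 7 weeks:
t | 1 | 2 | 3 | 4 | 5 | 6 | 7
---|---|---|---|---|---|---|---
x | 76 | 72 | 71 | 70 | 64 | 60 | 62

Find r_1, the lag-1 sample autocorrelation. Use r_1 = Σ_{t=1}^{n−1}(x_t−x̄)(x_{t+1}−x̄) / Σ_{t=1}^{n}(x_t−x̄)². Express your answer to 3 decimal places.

Mean x̄ = (76 + 72 + 71 + 70 + 64 + 60 + 62)/7 = 67.8571
Deviations from mean: 8.1429, 4.1429, 3.1429, 2.1429, -3.8571, -7.8571, -5.8571
Numerator Σ_{t=1}^{6}(x_t−x̄)(x_{t+1}−x̄) = 121.5510
Denominator Σ(x_t−x̄)² = 208.8571
r_1 = 121.5510 / 208.8571 = 0.582

0.582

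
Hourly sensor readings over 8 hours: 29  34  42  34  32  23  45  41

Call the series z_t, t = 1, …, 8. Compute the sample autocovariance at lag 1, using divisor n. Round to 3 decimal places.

Mean z̄ = (29 + 34 + 42 + 34 + 32 + 23 + 45 + 41)/8 = 35.0000
Σ_{t=1}^{7}(z_t−z̄)(z_{t+1}−z̄) = -29.0000
γ_1 = -29.0000 / 8 = -3.625

-3.625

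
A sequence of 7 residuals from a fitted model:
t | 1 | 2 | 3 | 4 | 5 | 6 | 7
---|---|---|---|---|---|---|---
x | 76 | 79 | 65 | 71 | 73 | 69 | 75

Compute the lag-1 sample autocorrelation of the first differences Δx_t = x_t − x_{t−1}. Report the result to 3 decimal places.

-0.498

First differences Δx: 3, -14, 6, 2, -4, 6
Mean of differences = -0.1667
Numerator Σ(Δx_t−Δx̄)(Δx_{t+1}−Δx̄) = -147.6944
Denominator Σ(Δx_t−Δx̄)² = 296.8333
r_1(Δx) = -147.6944 / 296.8333 = -0.498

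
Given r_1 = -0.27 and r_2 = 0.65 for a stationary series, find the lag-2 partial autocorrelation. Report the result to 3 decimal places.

0.622

φ_{22} = (r_2 − r_1²) / (1 − r_1²)
r_1² = (-0.27)² = 0.0729
Numerator = 0.65 − 0.0729 = 0.5771; denominator = 1 − 0.0729 = 0.9271
φ_{22} = 0.5771 / 0.9271 = 0.622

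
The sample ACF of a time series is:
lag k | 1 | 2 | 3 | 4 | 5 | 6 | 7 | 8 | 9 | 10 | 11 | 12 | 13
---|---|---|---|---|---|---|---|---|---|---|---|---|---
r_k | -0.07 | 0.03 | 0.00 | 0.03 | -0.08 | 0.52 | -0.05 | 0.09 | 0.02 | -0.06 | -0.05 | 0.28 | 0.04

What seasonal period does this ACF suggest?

The largest autocorrelation is r_6 = 0.52, with a weaker echo at lag 12 (0.28); the remaining lags stay at or below 0.09.
The dominant spike at lag 6 indicates a seasonal period of 6.

6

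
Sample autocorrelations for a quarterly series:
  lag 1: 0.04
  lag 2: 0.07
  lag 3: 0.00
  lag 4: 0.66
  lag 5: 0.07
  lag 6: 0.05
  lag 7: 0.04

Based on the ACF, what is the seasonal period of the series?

The largest autocorrelation is r_4 = 0.66; the remaining lags stay at or below 0.07.
The dominant spike at lag 4 indicates a seasonal period of 4.

4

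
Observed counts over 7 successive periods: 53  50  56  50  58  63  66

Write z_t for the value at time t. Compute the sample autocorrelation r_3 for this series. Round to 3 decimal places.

Mean z̄ = (53 + 50 + 56 + 50 + 58 + 63 + 66)/7 = 56.5714
Numerator Σ_{t=1}^{4}(z_t−z̄)(z_{t+3}−z̄) = -51.5510
Denominator Σ(z_t−z̄)² = 231.7143
r_3 = -51.5510 / 231.7143 = -0.222

-0.222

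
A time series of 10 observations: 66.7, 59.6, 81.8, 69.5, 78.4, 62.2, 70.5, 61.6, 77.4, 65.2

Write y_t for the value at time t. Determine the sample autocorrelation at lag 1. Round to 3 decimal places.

Mean ȳ = (66.7 + 59.6 + 81.8 + 69.5 + 78.4 + 62.2 + 70.5 + 61.6 + 77.4 + 65.2)/10 = 69.2900
Numerator Σ_{t=1}^{9}(y_t−ȳ)(y_{t+1}−ȳ) = -269.5941
Denominator Σ(y_t−ȳ)² = 533.5090
r_1 = -269.5941 / 533.5090 = -0.505

-0.505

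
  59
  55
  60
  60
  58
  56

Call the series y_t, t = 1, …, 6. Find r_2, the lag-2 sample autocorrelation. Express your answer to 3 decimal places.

-0.364

Mean ȳ = (59 + 55 + 60 + 60 + 58 + 56)/6 = 58.0000
Deviations from mean: 1.0000, -3.0000, 2.0000, 2.0000, 0.0000, -2.0000
Σ(y_t−ȳ)(y_{t+2}−ȳ) = (2.0000) + (-6.0000) + (0.0000) + (-4.0000) = -8.0000
Denominator Σ(y_t−ȳ)² = 22.0000
r_2 = -8.0000 / 22.0000 = -0.364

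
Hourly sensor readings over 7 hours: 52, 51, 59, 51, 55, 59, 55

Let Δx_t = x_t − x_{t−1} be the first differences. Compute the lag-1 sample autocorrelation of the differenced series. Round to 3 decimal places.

First differences Δx: -1, 8, -8, 4, 4, -4
Mean of differences = 0.5000
Numerator Σ(Δx_t−Δx̄)(Δx_{t+1}−Δx̄) = -108.2500
Denominator Σ(Δx_t−Δx̄)² = 175.5000
r_1(Δx) = -108.2500 / 175.5000 = -0.617

-0.617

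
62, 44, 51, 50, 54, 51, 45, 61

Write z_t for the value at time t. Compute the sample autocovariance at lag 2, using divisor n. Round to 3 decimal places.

Mean z̄ = (62 + 44 + 51 + 50 + 54 + 51 + 45 + 61)/8 = 52.2500
Deviations: 9.7500, -8.2500, -1.2500, -2.2500, 1.7500, -1.2500, -7.2500, 8.7500
Σ_{t=1}^{6}(z_t−z̄)(z_{t+2}−z̄) = -16.6250
γ_2 = -16.6250 / 8 = -2.078

-2.078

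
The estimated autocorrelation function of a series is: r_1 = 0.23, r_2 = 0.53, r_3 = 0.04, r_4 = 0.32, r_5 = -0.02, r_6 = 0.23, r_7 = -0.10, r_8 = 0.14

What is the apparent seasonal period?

2

The largest autocorrelation is r_2 = 0.53, with a weaker echo at lag 4 (0.32); the remaining lags stay at or below 0.23.
The dominant spike at lag 2 indicates a seasonal period of 2.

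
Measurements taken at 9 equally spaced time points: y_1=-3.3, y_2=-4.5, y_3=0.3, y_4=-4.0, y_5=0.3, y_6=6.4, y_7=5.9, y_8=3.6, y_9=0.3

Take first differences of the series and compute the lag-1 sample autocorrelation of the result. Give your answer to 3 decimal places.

First differences Δy: -1.2, 4.8, -4.3, 4.3, 6.1, -0.5, -2.3, -3.3
Mean of differences = 0.4500
Numerator Σ(Δy_t−Δȳ)(Δy_{t+1}−Δȳ) = -16.8175
Denominator Σ(Δy_t−Δȳ)² = 113.4800
r_1(Δy) = -16.8175 / 113.4800 = -0.148

-0.148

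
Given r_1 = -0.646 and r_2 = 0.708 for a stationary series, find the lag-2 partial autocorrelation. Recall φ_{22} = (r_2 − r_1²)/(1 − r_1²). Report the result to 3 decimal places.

0.499

φ_{22} = (r_2 − r_1²) / (1 − r_1²)
r_1² = (-0.646)² = 0.417316
Numerator = 0.708 − 0.4173 = 0.2907; denominator = 1 − 0.4173 = 0.5827
φ_{22} = 0.2907 / 0.5827 = 0.499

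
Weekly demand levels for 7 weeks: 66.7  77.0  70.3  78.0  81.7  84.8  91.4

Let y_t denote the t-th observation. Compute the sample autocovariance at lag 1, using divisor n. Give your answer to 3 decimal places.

Mean ȳ = (66.7 + 77.0 + 70.3 + 78.0 + 81.7 + 84.8 + 91.4)/7 = 78.5571
Deviations: -11.8571, -1.5571, -8.2571, -0.5571, 3.1429, 6.2429, 12.8429
Σ_{t=1}^{6}(y_t−ȳ)(y_{t+1}−ȳ) = 133.9667
γ_1 = 133.9667 / 7 = 19.138

19.138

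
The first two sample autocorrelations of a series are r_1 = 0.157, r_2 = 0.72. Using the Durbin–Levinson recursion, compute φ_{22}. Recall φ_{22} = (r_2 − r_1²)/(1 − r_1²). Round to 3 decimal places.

0.713

φ_{22} = (r_2 − r_1²) / (1 − r_1²)
r_1² = (0.157)² = 0.024649
Numerator = 0.72 − 0.0246 = 0.6954; denominator = 1 − 0.0246 = 0.9754
φ_{22} = 0.6954 / 0.9754 = 0.713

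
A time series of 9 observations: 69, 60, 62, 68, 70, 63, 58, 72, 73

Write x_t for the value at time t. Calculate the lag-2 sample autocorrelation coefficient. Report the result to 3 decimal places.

-0.632

Mean x̄ = (69 + 60 + 62 + 68 + 70 + 63 + 58 + 72 + 73)/9 = 66.1111
Σ(x_t−x̄)(x_{t+2}−x̄) = (-11.8765) + (-11.5432) + (-15.9877) + (-5.8765) + (-31.5432) + (-18.3210) + (-55.8765) = -151.0247
Denominator Σ(x_t−x̄)² = 238.8889
r_2 = -151.0247 / 238.8889 = -0.632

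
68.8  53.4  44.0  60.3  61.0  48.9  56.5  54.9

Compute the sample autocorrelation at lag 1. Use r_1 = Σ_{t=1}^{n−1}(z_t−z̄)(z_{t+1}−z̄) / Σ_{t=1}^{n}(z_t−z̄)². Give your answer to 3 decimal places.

-0.176

Mean z̄ = (68.8 + 53.4 + 44.0 + 60.3 + 61.0 + 48.9 + 56.5 + 54.9)/8 = 55.9750
Deviations from mean: 12.8250, -2.5750, -11.9750, 4.3250, 5.0250, -7.0750, 0.5250, -1.0750
Σ(z_t−z̄)(z_{t+1}−z̄) = (-33.0244) + (30.8356) + (-51.7919) + (21.7331) + (-35.5519) + (-3.7144) + (-0.5644) = -72.0781
Denominator Σ(z_t−z̄)² = 409.9550
r_1 = -72.0781 / 409.9550 = -0.176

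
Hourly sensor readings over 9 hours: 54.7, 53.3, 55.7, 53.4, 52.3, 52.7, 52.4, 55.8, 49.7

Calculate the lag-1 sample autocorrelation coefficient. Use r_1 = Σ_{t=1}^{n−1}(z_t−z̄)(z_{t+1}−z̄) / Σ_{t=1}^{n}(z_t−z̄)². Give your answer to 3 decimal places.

-0.346

Mean z̄ = (54.7 + 53.3 + 55.7 + 53.4 + 52.3 + 52.7 + 52.4 + 55.8 + 49.7)/9 = 53.3333
Numerator Σ_{t=1}^{8}(z_t−z̄)(z_{t+1}−z̄) = -10.0544
Denominator Σ(z_t−z̄)² = 29.1000
r_1 = -10.0544 / 29.1000 = -0.346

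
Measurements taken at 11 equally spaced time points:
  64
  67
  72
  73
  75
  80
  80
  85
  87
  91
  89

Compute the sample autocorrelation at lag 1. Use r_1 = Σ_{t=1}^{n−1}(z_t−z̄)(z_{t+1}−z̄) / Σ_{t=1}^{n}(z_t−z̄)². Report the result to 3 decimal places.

Mean z̄ = (64 + 67 + 72 + 73 + 75 + 80 + 80 + 85 + 87 + 91 + 89)/11 = 78.4545
Numerator Σ_{t=1}^{10}(z_t−z̄)(z_{t+1}−z̄) = 596.1570
Denominator Σ(z_t−z̄)² = 812.7273
r_1 = 596.1570 / 812.7273 = 0.734

0.734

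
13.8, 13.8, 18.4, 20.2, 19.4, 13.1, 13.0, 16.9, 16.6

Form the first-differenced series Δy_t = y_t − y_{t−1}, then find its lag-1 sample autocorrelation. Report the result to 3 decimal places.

0.123

First differences Δy: 0.0, 4.6, 1.8, -0.8, -6.3, -0.1, 3.9, -0.3
Mean of differences = 0.3500
Numerator Σ(Δy_t−Δȳ)(Δy_{t+1}−Δȳ) = 9.7425
Denominator Σ(Δy_t−Δȳ)² = 79.0600
r_1(Δy) = 9.7425 / 79.0600 = 0.123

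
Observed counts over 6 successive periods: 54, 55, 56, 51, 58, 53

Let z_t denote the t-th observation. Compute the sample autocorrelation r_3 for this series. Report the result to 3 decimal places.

Mean z̄ = (54 + 55 + 56 + 51 + 58 + 53)/6 = 54.5000
Numerator Σ_{t=1}^{3}(z_t−z̄)(z_{t+3}−z̄) = 1.2500
Denominator Σ(z_t−z̄)² = 29.5000
r_3 = 1.2500 / 29.5000 = 0.042

0.042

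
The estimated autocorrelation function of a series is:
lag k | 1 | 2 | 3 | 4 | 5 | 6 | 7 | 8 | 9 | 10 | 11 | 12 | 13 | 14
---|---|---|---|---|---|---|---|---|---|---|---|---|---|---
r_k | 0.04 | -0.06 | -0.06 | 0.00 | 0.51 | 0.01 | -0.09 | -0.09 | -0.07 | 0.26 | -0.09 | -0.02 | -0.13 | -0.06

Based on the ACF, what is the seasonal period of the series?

5

The largest autocorrelation is r_5 = 0.51, with a weaker echo at lag 10 (0.26); the remaining lags stay at or below 0.04.
The dominant spike at lag 5 indicates a seasonal period of 5.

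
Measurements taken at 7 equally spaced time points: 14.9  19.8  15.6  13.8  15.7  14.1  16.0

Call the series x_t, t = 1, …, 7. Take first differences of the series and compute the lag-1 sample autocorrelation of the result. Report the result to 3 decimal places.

-0.395

First differences Δx: 4.9, -4.2, -1.8, 1.9, -1.6, 1.9
Mean of differences = 0.1833
Numerator Σ(Δx_t−Δx̄)(Δx_{t+1}−Δx̄) = -21.5086
Denominator Σ(Δx_t−Δx̄)² = 54.4683
r_1(Δx) = -21.5086 / 54.4683 = -0.395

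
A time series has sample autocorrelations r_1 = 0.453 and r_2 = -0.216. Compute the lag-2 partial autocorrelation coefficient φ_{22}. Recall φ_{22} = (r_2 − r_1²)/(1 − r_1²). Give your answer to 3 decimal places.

φ_{22} = (r_2 − r_1²) / (1 − r_1²)
r_1² = (0.453)² = 0.205209
Numerator = -0.216 − 0.2052 = -0.4212; denominator = 1 − 0.2052 = 0.7948
φ_{22} = -0.4212 / 0.7948 = -0.530

-0.530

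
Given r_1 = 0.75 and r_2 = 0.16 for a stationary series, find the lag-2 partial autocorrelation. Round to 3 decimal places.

-0.920

φ_{22} = (r_2 − r_1²) / (1 − r_1²)
r_1² = (0.75)² = 0.5625
Numerator = 0.16 − 0.5625 = -0.4025; denominator = 1 − 0.5625 = 0.4375
φ_{22} = -0.4025 / 0.4375 = -0.920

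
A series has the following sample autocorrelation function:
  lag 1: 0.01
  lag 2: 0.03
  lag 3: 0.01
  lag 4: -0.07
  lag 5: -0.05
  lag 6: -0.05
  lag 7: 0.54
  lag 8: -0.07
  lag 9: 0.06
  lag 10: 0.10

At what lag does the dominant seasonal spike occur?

The largest autocorrelation is r_7 = 0.54; the remaining lags stay at or below 0.10.
The dominant spike at lag 7 indicates a seasonal period of 7.

7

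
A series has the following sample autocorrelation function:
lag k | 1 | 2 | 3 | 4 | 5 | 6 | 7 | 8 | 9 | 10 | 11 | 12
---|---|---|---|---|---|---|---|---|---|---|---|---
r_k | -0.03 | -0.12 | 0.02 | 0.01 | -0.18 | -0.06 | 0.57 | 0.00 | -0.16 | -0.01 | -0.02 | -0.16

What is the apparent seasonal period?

The largest autocorrelation is r_7 = 0.57; the remaining lags stay at or below 0.02.
The dominant spike at lag 7 indicates a seasonal period of 7.

7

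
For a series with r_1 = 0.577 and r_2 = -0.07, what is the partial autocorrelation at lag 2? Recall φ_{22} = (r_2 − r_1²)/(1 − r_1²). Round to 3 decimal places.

-0.604

φ_{22} = (r_2 − r_1²) / (1 − r_1²)
r_1² = (0.577)² = 0.332929
Numerator = -0.07 − 0.3329 = -0.4029; denominator = 1 − 0.3329 = 0.6671
φ_{22} = -0.4029 / 0.6671 = -0.604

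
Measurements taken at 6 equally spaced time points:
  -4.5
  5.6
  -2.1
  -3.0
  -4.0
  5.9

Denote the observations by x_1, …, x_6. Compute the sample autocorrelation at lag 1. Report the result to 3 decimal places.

Mean x̄ = (-4.5 + 5.6 − 2.1 − 3.0 − 4.0 + 5.9)/6 = -0.3500
Deviations from mean: -4.1500, 5.9500, -1.7500, -2.6500, -3.6500, 6.2500
Σ(x_t−x̄)(x_{t+1}−x̄) = (-24.6925) + (-10.4125) + (4.6375) + (9.6725) + (-22.8125) = -43.6075
Denominator Σ(x_t−x̄)² = 115.0950
r_1 = -43.6075 / 115.0950 = -0.379

-0.379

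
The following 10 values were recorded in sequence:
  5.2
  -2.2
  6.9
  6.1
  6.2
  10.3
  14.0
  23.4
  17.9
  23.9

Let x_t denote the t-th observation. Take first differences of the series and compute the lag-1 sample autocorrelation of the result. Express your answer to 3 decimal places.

First differences Δx: -7.4, 9.1, -0.8, 0.1, 4.1, 3.7, 9.4, -5.5, 6.0
Mean of differences = 2.0778
Numerator Σ(Δx_t−Δx̄)(Δx_{t+1}−Δx̄) = -155.1205
Denominator Σ(Δx_t−Δx̄)² = 284.4756
r_1(Δx) = -155.1205 / 284.4756 = -0.545

-0.545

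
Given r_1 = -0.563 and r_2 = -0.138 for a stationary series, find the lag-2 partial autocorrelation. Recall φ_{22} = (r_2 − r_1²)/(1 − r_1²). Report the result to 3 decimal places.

-0.666

φ_{22} = (r_2 − r_1²) / (1 − r_1²)
r_1² = (-0.563)² = 0.316969
Numerator = -0.138 − 0.3170 = -0.4550; denominator = 1 − 0.3170 = 0.6830
φ_{22} = -0.4550 / 0.6830 = -0.666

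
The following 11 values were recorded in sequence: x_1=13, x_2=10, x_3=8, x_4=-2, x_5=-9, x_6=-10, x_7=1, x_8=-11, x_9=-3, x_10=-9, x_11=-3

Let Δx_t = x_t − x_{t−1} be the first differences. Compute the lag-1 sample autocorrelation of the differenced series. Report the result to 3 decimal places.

-0.470

First differences Δx: -3, -2, -10, -7, -1, 11, -12, 8, -6, 6
Mean of differences = -1.6000
Numerator Σ(Δx_t−Δx̄)(Δx_{t+1}−Δx̄) = -252.9600
Denominator Σ(Δx_t−Δx̄)² = 538.4000
r_1(Δx) = -252.9600 / 538.4000 = -0.470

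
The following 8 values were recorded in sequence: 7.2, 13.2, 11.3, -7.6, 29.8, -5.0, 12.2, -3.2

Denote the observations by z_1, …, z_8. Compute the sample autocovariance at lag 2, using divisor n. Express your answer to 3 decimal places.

Mean z̄ = (7.2 + 13.2 + 11.3 − 7.6 + 29.8 − 5.0 + 12.2 − 3.2)/8 = 7.2375
Deviations: -0.0375, 5.9625, 4.0625, -14.8375, 22.5625, -12.2375, 4.9625, -10.4375
Σ_{t=1}^{6}(z_t−z̄)(z_{t+2}−z̄) = 424.3084
γ_2 = 424.3084 / 8 = 53.039

53.039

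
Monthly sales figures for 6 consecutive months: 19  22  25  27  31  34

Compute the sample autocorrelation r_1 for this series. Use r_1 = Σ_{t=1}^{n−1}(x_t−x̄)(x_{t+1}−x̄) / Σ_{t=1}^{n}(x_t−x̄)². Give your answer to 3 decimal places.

Mean x̄ = (19 + 22 + 25 + 27 + 31 + 34)/6 = 26.3333
Deviations from mean: -7.3333, -4.3333, -1.3333, 0.6667, 4.6667, 7.6667
Σ(x_t−x̄)(x_{t+1}−x̄) = (31.7778) + (5.7778) + (-0.8889) + (3.1111) + (35.7778) = 75.5556
Denominator Σ(x_t−x̄)² = 155.3333
r_1 = 75.5556 / 155.3333 = 0.486

0.486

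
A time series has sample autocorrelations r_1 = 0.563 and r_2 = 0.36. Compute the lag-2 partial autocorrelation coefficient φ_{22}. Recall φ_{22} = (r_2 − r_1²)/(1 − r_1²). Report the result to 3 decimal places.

φ_{22} = (r_2 − r_1²) / (1 − r_1²)
r_1² = (0.563)² = 0.316969
Numerator = 0.36 − 0.3170 = 0.0430; denominator = 1 − 0.3170 = 0.6830
φ_{22} = 0.0430 / 0.6830 = 0.063

0.063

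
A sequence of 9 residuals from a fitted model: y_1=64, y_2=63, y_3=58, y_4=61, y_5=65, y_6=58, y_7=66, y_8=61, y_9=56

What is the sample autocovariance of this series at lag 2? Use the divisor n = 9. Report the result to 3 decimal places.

-3.025

Mean ȳ = (64 + 63 + 58 + 61 + 65 + 58 + 66 + 61 + 56)/9 = 61.3333
Σ_{t=1}^{7}(y_t−ȳ)(y_{t+2}−ȳ) = -27.2222
γ_2 = -27.2222 / 9 = -3.025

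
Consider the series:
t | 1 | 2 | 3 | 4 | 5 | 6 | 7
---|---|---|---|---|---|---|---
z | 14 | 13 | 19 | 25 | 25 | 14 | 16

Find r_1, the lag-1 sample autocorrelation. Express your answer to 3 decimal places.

Mean z̄ = (14 + 13 + 19 + 25 + 25 + 14 + 16)/7 = 18.0000
Deviations from mean: -4.0000, -5.0000, 1.0000, 7.0000, 7.0000, -4.0000, -2.0000
Σ(z_t−z̄)(z_{t+1}−z̄) = (20.0000) + (-5.0000) + (7.0000) + (49.0000) + (-28.0000) + (8.0000) = 51.0000
Denominator Σ(z_t−z̄)² = 160.0000
r_1 = 51.0000 / 160.0000 = 0.319

0.319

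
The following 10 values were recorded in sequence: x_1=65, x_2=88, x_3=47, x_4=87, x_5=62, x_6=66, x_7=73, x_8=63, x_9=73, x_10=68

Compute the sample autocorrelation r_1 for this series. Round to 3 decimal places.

-0.809

Mean x̄ = (65 + 88 + 47 + 87 + 62 + 66 + 73 + 63 + 73 + 68)/10 = 69.2000
Numerator Σ_{t=1}^{9}(x_t−x̄)(x_{t+1}−x̄) = -1060.4400
Denominator Σ(x_t−x̄)² = 1311.6000
r_1 = -1060.4400 / 1311.6000 = -0.809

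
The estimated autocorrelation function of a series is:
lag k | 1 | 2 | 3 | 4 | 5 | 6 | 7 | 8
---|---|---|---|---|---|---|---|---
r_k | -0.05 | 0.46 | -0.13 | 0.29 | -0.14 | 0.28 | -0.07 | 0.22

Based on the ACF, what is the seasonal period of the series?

2

The largest autocorrelation is r_2 = 0.46, with weaker echoes at lags 4 (0.29), 6 (0.28) and 8 (0.22); the remaining lags stay at or below -0.05.
The dominant spike at lag 2 indicates a seasonal period of 2.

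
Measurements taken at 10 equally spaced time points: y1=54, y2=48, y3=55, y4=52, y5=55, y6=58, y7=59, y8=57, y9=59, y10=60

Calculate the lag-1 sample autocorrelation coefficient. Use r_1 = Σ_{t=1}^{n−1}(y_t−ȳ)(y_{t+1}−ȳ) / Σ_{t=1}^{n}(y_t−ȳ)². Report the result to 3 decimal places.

0.422

Mean ȳ = (54 + 48 + 55 + 52 + 55 + 58 + 59 + 57 + 59 + 60)/10 = 55.7000
Numerator Σ_{t=1}^{9}(y_t−ȳ)(y_{t+1}−ȳ) = 52.4100
Denominator Σ(y_t−ȳ)² = 124.1000
r_1 = 52.4100 / 124.1000 = 0.422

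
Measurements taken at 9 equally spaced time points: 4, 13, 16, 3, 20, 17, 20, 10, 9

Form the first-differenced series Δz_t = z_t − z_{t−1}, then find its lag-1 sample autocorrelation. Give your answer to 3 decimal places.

-0.469

First differences Δz: 9, 3, -13, 17, -3, 3, -10, -1
Mean of differences = 0.6250
Numerator Σ(Δz_t−Δz̄)(Δz_{t+1}−Δz̄) = -311.5156
Denominator Σ(Δz_t−Δz̄)² = 663.8750
r_1(Δz) = -311.5156 / 663.8750 = -0.469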